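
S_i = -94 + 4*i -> [-94, -90, -86, -82, -78]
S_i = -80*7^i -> [-80, -560, -3920, -27440, -192080]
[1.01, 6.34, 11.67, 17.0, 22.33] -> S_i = 1.01 + 5.33*i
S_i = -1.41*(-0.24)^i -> [-1.41, 0.34, -0.08, 0.02, -0.0]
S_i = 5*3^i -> [5, 15, 45, 135, 405]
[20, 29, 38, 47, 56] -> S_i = 20 + 9*i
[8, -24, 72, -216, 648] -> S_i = 8*-3^i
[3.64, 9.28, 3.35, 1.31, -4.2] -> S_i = Random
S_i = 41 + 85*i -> [41, 126, 211, 296, 381]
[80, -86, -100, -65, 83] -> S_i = Random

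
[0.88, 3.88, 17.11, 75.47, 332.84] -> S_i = 0.88*4.41^i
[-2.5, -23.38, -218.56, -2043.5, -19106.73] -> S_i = -2.50*9.35^i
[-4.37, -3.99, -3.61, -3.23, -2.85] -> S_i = -4.37 + 0.38*i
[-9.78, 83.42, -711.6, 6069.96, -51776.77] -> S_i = -9.78*(-8.53)^i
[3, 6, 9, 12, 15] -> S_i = 3 + 3*i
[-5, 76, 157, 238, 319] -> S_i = -5 + 81*i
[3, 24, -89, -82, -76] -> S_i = Random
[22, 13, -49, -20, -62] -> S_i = Random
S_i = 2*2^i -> [2, 4, 8, 16, 32]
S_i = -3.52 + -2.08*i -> [-3.52, -5.6, -7.68, -9.76, -11.84]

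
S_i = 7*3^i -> [7, 21, 63, 189, 567]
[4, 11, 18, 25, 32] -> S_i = 4 + 7*i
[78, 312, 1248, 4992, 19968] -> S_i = 78*4^i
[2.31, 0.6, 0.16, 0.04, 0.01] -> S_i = 2.31*0.26^i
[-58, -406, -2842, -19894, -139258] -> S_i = -58*7^i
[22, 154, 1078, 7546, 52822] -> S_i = 22*7^i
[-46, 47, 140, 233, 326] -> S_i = -46 + 93*i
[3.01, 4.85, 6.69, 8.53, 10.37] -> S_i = 3.01 + 1.84*i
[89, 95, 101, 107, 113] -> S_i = 89 + 6*i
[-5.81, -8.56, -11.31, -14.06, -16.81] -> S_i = -5.81 + -2.75*i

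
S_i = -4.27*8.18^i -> [-4.27, -34.93, -285.72, -2337.16, -19117.94]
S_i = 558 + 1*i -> [558, 559, 560, 561, 562]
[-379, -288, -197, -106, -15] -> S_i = -379 + 91*i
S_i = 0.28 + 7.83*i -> [0.28, 8.11, 15.94, 23.77, 31.6]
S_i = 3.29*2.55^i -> [3.29, 8.39, 21.39, 54.55, 139.11]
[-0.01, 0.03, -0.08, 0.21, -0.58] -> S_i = -0.01*(-2.76)^i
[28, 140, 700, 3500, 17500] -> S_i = 28*5^i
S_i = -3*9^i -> [-3, -27, -243, -2187, -19683]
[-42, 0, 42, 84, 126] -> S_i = -42 + 42*i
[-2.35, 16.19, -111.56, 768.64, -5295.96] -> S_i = -2.35*(-6.89)^i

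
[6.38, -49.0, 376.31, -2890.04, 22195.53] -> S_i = 6.38*(-7.68)^i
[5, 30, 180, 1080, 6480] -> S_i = 5*6^i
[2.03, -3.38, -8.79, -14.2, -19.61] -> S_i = 2.03 + -5.41*i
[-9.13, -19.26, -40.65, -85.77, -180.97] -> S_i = -9.13*2.11^i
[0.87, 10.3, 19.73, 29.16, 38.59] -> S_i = 0.87 + 9.43*i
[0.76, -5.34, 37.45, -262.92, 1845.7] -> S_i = 0.76*(-7.02)^i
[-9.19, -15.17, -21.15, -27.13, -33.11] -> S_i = -9.19 + -5.98*i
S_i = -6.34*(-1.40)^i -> [-6.34, 8.88, -12.43, 17.4, -24.36]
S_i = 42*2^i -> [42, 84, 168, 336, 672]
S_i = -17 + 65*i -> [-17, 48, 113, 178, 243]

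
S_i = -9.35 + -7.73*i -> [-9.35, -17.08, -24.81, -32.54, -40.27]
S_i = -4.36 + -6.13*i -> [-4.36, -10.49, -16.62, -22.75, -28.88]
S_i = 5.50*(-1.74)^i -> [5.5, -9.57, 16.65, -28.97, 50.41]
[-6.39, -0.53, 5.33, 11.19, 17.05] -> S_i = -6.39 + 5.86*i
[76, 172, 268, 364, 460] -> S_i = 76 + 96*i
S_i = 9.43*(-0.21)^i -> [9.43, -1.98, 0.42, -0.09, 0.02]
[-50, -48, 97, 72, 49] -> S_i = Random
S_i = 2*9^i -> [2, 18, 162, 1458, 13122]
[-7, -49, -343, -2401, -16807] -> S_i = -7*7^i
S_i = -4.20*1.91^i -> [-4.2, -8.02, -15.32, -29.27, -55.9]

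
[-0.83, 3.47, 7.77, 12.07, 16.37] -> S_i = -0.83 + 4.30*i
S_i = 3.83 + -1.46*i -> [3.83, 2.37, 0.91, -0.55, -2.01]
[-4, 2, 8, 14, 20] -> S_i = -4 + 6*i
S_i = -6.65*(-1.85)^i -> [-6.65, 12.3, -22.76, 42.11, -77.89]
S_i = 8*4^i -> [8, 32, 128, 512, 2048]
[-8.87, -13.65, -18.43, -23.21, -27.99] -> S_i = -8.87 + -4.78*i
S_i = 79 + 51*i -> [79, 130, 181, 232, 283]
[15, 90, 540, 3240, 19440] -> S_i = 15*6^i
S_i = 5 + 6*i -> [5, 11, 17, 23, 29]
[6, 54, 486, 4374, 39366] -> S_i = 6*9^i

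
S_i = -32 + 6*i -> [-32, -26, -20, -14, -8]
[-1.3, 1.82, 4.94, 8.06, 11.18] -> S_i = -1.30 + 3.12*i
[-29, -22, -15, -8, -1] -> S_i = -29 + 7*i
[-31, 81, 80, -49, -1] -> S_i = Random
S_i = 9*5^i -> [9, 45, 225, 1125, 5625]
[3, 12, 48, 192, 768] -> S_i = 3*4^i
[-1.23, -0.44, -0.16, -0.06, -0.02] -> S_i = -1.23*0.36^i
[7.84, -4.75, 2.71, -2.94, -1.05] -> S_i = Random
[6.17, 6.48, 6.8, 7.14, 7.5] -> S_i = 6.17*1.05^i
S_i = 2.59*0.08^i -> [2.59, 0.21, 0.02, 0.0, 0.0]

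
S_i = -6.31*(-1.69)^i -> [-6.31, 10.66, -18.02, 30.46, -51.47]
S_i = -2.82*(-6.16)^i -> [-2.82, 17.37, -107.01, 659.16, -4060.43]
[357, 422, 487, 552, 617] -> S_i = 357 + 65*i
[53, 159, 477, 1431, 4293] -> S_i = 53*3^i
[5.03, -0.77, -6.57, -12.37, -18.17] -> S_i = 5.03 + -5.80*i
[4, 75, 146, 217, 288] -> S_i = 4 + 71*i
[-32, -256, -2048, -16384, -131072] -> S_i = -32*8^i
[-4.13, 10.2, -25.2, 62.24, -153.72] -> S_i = -4.13*(-2.47)^i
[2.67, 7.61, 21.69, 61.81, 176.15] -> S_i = 2.67*2.85^i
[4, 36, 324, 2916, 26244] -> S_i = 4*9^i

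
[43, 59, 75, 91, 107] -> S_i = 43 + 16*i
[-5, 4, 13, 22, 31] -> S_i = -5 + 9*i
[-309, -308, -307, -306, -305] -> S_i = -309 + 1*i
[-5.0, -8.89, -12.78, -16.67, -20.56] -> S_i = -5.00 + -3.89*i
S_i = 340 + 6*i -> [340, 346, 352, 358, 364]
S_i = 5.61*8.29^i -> [5.61, 46.51, 385.54, 3196.14, 26496.04]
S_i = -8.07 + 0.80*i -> [-8.07, -7.27, -6.47, -5.67, -4.87]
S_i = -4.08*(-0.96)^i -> [-4.08, 3.92, -3.76, 3.61, -3.47]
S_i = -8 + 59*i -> [-8, 51, 110, 169, 228]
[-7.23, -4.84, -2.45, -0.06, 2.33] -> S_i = -7.23 + 2.39*i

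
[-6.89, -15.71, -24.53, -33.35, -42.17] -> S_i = -6.89 + -8.82*i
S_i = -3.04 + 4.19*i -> [-3.04, 1.15, 5.34, 9.53, 13.72]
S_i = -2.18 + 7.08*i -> [-2.18, 4.9, 11.98, 19.06, 26.14]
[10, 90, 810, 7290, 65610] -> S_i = 10*9^i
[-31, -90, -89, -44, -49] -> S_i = Random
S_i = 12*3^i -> [12, 36, 108, 324, 972]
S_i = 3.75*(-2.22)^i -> [3.75, -8.33, 18.48, -41.03, 91.08]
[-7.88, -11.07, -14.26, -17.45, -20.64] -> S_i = -7.88 + -3.19*i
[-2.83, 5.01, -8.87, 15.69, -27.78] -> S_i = -2.83*(-1.77)^i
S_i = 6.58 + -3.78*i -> [6.58, 2.8, -0.98, -4.76, -8.54]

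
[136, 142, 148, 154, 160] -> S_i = 136 + 6*i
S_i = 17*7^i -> [17, 119, 833, 5831, 40817]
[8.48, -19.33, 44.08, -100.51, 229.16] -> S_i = 8.48*(-2.28)^i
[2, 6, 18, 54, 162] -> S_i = 2*3^i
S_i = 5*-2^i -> [5, -10, 20, -40, 80]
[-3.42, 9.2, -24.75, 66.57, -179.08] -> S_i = -3.42*(-2.69)^i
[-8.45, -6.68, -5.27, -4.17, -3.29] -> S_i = -8.45*0.79^i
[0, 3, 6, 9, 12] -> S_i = 0 + 3*i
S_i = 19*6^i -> [19, 114, 684, 4104, 24624]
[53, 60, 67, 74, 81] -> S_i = 53 + 7*i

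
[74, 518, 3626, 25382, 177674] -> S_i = 74*7^i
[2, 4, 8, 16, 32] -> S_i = 2*2^i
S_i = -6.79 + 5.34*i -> [-6.79, -1.45, 3.89, 9.23, 14.57]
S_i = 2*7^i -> [2, 14, 98, 686, 4802]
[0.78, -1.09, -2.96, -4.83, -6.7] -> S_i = 0.78 + -1.87*i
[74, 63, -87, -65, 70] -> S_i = Random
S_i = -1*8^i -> [-1, -8, -64, -512, -4096]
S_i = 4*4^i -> [4, 16, 64, 256, 1024]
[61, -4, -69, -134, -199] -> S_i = 61 + -65*i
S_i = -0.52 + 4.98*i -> [-0.52, 4.46, 9.44, 14.42, 19.4]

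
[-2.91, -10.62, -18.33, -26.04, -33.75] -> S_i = -2.91 + -7.71*i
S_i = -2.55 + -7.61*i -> [-2.55, -10.16, -17.77, -25.38, -32.99]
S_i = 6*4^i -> [6, 24, 96, 384, 1536]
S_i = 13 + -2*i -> [13, 11, 9, 7, 5]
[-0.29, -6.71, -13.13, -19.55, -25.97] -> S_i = -0.29 + -6.42*i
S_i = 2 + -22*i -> [2, -20, -42, -64, -86]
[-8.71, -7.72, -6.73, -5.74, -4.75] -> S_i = -8.71 + 0.99*i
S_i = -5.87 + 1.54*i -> [-5.87, -4.33, -2.79, -1.25, 0.29]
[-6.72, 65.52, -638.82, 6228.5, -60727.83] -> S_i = -6.72*(-9.75)^i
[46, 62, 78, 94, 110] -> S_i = 46 + 16*i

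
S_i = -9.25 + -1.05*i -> [-9.25, -10.3, -11.35, -12.4, -13.45]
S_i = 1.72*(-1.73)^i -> [1.72, -2.98, 5.15, -8.91, 15.41]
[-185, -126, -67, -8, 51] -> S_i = -185 + 59*i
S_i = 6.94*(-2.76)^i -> [6.94, -19.15, 52.87, -145.91, 402.71]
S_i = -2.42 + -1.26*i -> [-2.42, -3.68, -4.94, -6.2, -7.46]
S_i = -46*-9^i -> [-46, 414, -3726, 33534, -301806]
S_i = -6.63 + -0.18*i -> [-6.63, -6.81, -6.99, -7.17, -7.35]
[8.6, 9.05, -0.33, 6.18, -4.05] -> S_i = Random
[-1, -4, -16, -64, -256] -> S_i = -1*4^i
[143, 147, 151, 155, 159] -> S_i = 143 + 4*i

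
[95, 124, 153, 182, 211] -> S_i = 95 + 29*i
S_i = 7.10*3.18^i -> [7.1, 22.58, 71.8, 228.32, 726.05]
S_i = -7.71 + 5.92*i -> [-7.71, -1.79, 4.13, 10.05, 15.97]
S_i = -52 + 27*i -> [-52, -25, 2, 29, 56]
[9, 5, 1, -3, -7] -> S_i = 9 + -4*i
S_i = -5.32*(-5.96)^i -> [-5.32, 31.71, -188.97, 1126.29, -6712.69]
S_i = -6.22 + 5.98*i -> [-6.22, -0.24, 5.74, 11.72, 17.7]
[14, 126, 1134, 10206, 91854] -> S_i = 14*9^i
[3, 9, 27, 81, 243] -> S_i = 3*3^i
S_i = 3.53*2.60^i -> [3.53, 9.18, 23.86, 62.04, 161.31]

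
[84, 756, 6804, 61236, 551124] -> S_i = 84*9^i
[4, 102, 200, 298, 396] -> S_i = 4 + 98*i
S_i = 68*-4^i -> [68, -272, 1088, -4352, 17408]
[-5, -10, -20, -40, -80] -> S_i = -5*2^i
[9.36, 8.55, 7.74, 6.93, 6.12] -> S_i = 9.36 + -0.81*i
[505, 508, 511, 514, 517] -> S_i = 505 + 3*i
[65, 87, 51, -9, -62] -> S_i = Random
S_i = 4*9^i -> [4, 36, 324, 2916, 26244]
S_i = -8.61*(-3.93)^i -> [-8.61, 33.84, -132.98, 522.61, -2053.87]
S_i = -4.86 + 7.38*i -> [-4.86, 2.52, 9.9, 17.28, 24.66]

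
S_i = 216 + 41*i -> [216, 257, 298, 339, 380]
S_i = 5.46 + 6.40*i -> [5.46, 11.86, 18.26, 24.66, 31.06]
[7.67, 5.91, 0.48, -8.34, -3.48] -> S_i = Random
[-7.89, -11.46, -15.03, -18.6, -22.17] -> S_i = -7.89 + -3.57*i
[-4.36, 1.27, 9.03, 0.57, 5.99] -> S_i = Random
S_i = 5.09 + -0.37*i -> [5.09, 4.72, 4.35, 3.98, 3.61]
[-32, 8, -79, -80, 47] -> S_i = Random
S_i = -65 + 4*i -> [-65, -61, -57, -53, -49]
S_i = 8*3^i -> [8, 24, 72, 216, 648]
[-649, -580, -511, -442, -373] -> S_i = -649 + 69*i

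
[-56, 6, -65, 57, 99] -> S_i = Random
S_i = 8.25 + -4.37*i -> [8.25, 3.88, -0.49, -4.86, -9.23]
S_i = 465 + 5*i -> [465, 470, 475, 480, 485]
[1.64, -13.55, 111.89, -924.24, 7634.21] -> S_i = 1.64*(-8.26)^i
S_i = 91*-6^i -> [91, -546, 3276, -19656, 117936]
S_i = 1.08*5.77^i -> [1.08, 6.23, 35.96, 207.47, 1197.09]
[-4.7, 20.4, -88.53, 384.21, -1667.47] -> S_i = -4.70*(-4.34)^i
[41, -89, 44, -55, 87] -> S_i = Random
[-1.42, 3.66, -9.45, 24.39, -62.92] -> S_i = -1.42*(-2.58)^i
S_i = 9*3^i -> [9, 27, 81, 243, 729]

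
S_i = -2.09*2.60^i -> [-2.09, -5.43, -14.13, -36.73, -95.51]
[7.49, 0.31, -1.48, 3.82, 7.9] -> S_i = Random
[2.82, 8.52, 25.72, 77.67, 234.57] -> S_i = 2.82*3.02^i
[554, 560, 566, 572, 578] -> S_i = 554 + 6*i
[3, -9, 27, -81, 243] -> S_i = 3*-3^i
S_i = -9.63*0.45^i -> [-9.63, -4.33, -1.95, -0.88, -0.39]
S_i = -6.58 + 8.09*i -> [-6.58, 1.51, 9.6, 17.69, 25.78]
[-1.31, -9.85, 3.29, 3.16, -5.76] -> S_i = Random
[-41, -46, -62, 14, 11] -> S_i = Random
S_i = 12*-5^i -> [12, -60, 300, -1500, 7500]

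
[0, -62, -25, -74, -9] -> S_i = Random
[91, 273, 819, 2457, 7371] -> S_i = 91*3^i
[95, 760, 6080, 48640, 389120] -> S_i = 95*8^i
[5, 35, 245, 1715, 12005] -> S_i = 5*7^i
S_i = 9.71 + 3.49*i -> [9.71, 13.2, 16.69, 20.18, 23.67]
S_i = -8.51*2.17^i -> [-8.51, -18.47, -40.07, -86.96, -188.7]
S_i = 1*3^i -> [1, 3, 9, 27, 81]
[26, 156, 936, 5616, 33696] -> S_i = 26*6^i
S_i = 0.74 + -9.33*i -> [0.74, -8.59, -17.92, -27.25, -36.58]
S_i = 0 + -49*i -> [0, -49, -98, -147, -196]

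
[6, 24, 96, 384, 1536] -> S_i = 6*4^i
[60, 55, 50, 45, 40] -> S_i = 60 + -5*i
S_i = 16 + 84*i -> [16, 100, 184, 268, 352]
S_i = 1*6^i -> [1, 6, 36, 216, 1296]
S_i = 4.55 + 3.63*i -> [4.55, 8.18, 11.81, 15.44, 19.07]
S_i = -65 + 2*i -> [-65, -63, -61, -59, -57]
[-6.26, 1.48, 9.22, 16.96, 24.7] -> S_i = -6.26 + 7.74*i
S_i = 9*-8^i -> [9, -72, 576, -4608, 36864]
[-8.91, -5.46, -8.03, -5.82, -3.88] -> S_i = Random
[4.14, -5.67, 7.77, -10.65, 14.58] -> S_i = 4.14*(-1.37)^i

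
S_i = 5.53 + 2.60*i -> [5.53, 8.13, 10.73, 13.33, 15.93]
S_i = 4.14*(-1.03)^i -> [4.14, -4.26, 4.39, -4.52, 4.66]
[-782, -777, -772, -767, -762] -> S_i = -782 + 5*i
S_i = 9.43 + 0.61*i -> [9.43, 10.04, 10.65, 11.26, 11.87]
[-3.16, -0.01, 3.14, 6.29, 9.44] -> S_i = -3.16 + 3.15*i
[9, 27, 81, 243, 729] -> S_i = 9*3^i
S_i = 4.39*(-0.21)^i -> [4.39, -0.92, 0.19, -0.04, 0.01]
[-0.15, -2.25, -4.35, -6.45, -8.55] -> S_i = -0.15 + -2.10*i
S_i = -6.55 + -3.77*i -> [-6.55, -10.32, -14.09, -17.86, -21.63]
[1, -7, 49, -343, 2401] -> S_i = 1*-7^i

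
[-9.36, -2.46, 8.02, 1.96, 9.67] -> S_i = Random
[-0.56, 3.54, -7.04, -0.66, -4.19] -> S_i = Random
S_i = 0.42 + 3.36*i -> [0.42, 3.78, 7.14, 10.5, 13.86]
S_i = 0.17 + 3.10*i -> [0.17, 3.27, 6.37, 9.47, 12.57]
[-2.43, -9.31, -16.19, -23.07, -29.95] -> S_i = -2.43 + -6.88*i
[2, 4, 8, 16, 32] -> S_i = 2*2^i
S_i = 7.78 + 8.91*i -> [7.78, 16.69, 25.6, 34.51, 43.42]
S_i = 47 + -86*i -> [47, -39, -125, -211, -297]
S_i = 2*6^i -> [2, 12, 72, 432, 2592]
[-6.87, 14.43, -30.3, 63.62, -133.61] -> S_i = -6.87*(-2.10)^i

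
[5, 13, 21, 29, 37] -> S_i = 5 + 8*i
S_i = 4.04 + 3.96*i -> [4.04, 8.0, 11.96, 15.92, 19.88]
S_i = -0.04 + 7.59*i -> [-0.04, 7.55, 15.14, 22.73, 30.32]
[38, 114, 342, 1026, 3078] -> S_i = 38*3^i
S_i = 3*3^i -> [3, 9, 27, 81, 243]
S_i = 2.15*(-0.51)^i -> [2.15, -1.1, 0.56, -0.29, 0.15]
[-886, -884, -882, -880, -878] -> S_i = -886 + 2*i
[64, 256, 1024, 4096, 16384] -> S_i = 64*4^i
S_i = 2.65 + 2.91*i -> [2.65, 5.56, 8.47, 11.38, 14.29]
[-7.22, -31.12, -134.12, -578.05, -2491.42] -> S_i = -7.22*4.31^i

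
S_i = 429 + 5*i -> [429, 434, 439, 444, 449]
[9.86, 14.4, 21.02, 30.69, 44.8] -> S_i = 9.86*1.46^i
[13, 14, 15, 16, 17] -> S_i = 13 + 1*i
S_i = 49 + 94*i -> [49, 143, 237, 331, 425]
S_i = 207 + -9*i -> [207, 198, 189, 180, 171]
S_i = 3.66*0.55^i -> [3.66, 2.01, 1.11, 0.61, 0.33]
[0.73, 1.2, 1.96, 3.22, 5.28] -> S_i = 0.73*1.64^i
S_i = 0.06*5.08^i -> [0.06, 0.3, 1.55, 7.87, 39.96]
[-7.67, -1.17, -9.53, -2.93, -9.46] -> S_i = Random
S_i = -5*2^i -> [-5, -10, -20, -40, -80]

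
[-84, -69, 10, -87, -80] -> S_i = Random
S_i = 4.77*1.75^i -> [4.77, 8.35, 14.61, 25.56, 44.74]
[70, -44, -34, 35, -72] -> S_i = Random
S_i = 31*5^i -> [31, 155, 775, 3875, 19375]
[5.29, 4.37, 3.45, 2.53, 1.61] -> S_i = 5.29 + -0.92*i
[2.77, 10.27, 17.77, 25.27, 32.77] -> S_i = 2.77 + 7.50*i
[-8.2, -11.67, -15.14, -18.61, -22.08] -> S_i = -8.20 + -3.47*i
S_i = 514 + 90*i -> [514, 604, 694, 784, 874]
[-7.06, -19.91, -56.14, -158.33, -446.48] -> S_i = -7.06*2.82^i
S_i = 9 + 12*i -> [9, 21, 33, 45, 57]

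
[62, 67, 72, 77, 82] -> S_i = 62 + 5*i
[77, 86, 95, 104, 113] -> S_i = 77 + 9*i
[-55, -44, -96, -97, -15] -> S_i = Random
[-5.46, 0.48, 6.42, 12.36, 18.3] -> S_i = -5.46 + 5.94*i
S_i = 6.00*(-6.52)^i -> [6.0, -39.12, 255.06, -1663.01, 10842.8]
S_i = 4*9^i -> [4, 36, 324, 2916, 26244]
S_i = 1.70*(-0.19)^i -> [1.7, -0.32, 0.06, -0.01, 0.0]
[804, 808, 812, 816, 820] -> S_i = 804 + 4*i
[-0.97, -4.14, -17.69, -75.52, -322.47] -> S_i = -0.97*4.27^i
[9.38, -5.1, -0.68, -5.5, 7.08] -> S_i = Random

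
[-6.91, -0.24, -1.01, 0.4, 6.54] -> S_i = Random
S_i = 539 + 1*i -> [539, 540, 541, 542, 543]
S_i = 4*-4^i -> [4, -16, 64, -256, 1024]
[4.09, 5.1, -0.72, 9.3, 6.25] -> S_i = Random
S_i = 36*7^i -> [36, 252, 1764, 12348, 86436]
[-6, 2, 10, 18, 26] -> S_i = -6 + 8*i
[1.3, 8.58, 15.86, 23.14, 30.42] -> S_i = 1.30 + 7.28*i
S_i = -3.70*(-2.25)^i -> [-3.7, 8.33, -18.73, 42.15, -94.83]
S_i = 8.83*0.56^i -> [8.83, 4.94, 2.77, 1.55, 0.87]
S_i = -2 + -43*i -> [-2, -45, -88, -131, -174]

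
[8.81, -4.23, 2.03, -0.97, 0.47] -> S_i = 8.81*(-0.48)^i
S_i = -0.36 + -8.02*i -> [-0.36, -8.38, -16.4, -24.42, -32.44]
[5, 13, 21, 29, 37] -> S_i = 5 + 8*i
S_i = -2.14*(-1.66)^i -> [-2.14, 3.55, -5.9, 9.79, -16.25]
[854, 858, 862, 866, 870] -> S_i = 854 + 4*i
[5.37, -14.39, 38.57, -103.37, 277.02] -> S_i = 5.37*(-2.68)^i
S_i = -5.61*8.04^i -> [-5.61, -45.1, -362.64, -2915.62, -23441.59]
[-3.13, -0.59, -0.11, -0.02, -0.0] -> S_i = -3.13*0.19^i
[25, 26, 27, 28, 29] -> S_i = 25 + 1*i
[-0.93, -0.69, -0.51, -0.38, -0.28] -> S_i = -0.93*0.74^i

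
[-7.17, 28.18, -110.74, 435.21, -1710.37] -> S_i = -7.17*(-3.93)^i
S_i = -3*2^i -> [-3, -6, -12, -24, -48]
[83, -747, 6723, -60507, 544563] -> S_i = 83*-9^i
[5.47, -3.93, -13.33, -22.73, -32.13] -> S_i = 5.47 + -9.40*i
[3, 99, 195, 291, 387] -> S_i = 3 + 96*i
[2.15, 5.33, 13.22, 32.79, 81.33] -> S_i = 2.15*2.48^i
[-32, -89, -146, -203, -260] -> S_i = -32 + -57*i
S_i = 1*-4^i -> [1, -4, 16, -64, 256]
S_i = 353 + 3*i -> [353, 356, 359, 362, 365]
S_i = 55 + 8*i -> [55, 63, 71, 79, 87]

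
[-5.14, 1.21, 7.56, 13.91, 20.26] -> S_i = -5.14 + 6.35*i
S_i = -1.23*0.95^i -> [-1.23, -1.17, -1.11, -1.05, -1.0]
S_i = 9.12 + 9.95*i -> [9.12, 19.07, 29.02, 38.97, 48.92]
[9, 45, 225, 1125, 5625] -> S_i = 9*5^i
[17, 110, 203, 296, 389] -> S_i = 17 + 93*i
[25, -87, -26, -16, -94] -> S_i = Random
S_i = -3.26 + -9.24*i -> [-3.26, -12.5, -21.74, -30.98, -40.22]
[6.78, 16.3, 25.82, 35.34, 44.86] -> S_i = 6.78 + 9.52*i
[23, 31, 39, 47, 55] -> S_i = 23 + 8*i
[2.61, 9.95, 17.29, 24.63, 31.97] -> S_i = 2.61 + 7.34*i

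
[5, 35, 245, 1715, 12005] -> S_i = 5*7^i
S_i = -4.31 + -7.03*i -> [-4.31, -11.34, -18.37, -25.4, -32.43]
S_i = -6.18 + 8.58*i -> [-6.18, 2.4, 10.98, 19.56, 28.14]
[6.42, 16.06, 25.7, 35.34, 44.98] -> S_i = 6.42 + 9.64*i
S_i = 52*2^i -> [52, 104, 208, 416, 832]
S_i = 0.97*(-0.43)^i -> [0.97, -0.42, 0.18, -0.08, 0.03]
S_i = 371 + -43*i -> [371, 328, 285, 242, 199]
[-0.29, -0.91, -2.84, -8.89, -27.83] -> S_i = -0.29*3.13^i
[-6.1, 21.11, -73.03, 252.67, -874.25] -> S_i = -6.10*(-3.46)^i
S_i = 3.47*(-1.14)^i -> [3.47, -3.96, 4.51, -5.14, 5.86]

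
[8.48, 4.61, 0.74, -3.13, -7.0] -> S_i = 8.48 + -3.87*i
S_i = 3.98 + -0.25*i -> [3.98, 3.73, 3.48, 3.23, 2.98]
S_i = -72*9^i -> [-72, -648, -5832, -52488, -472392]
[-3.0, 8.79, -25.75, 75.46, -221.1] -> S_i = -3.00*(-2.93)^i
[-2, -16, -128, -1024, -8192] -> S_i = -2*8^i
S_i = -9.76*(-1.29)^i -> [-9.76, 12.59, -16.24, 20.95, -27.03]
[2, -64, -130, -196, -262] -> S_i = 2 + -66*i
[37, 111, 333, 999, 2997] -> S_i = 37*3^i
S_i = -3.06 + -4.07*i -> [-3.06, -7.13, -11.2, -15.27, -19.34]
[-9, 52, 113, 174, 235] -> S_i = -9 + 61*i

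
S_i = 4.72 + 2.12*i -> [4.72, 6.84, 8.96, 11.08, 13.2]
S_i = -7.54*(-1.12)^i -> [-7.54, 8.44, -9.46, 10.59, -11.86]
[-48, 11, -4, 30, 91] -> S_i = Random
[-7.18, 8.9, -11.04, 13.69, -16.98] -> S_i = -7.18*(-1.24)^i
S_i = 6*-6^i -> [6, -36, 216, -1296, 7776]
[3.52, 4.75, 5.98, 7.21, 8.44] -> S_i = 3.52 + 1.23*i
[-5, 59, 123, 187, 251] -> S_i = -5 + 64*i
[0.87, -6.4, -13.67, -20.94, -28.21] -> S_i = 0.87 + -7.27*i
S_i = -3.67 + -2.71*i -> [-3.67, -6.38, -9.09, -11.8, -14.51]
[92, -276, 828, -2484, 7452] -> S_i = 92*-3^i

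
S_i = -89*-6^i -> [-89, 534, -3204, 19224, -115344]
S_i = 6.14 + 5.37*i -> [6.14, 11.51, 16.88, 22.25, 27.62]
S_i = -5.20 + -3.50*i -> [-5.2, -8.7, -12.2, -15.7, -19.2]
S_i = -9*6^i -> [-9, -54, -324, -1944, -11664]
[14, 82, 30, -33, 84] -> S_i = Random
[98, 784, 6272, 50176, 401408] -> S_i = 98*8^i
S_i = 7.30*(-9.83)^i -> [7.3, -71.76, 705.39, -6933.99, 68161.15]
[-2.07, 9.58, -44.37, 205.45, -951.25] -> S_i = -2.07*(-4.63)^i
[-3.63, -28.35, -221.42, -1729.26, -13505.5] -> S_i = -3.63*7.81^i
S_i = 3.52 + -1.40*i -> [3.52, 2.12, 0.72, -0.68, -2.08]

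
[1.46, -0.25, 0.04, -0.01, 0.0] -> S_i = 1.46*(-0.17)^i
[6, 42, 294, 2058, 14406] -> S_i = 6*7^i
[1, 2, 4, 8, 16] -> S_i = 1*2^i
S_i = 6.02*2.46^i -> [6.02, 14.81, 36.43, 89.62, 220.46]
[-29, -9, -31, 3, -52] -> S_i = Random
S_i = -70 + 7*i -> [-70, -63, -56, -49, -42]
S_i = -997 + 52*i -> [-997, -945, -893, -841, -789]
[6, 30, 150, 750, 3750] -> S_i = 6*5^i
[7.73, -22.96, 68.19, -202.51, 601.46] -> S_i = 7.73*(-2.97)^i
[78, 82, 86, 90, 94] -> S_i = 78 + 4*i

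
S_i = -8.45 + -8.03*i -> [-8.45, -16.48, -24.51, -32.54, -40.57]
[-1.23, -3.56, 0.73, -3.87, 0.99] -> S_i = Random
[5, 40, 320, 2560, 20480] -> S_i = 5*8^i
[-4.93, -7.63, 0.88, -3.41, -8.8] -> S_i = Random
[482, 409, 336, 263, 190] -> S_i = 482 + -73*i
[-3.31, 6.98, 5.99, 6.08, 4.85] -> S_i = Random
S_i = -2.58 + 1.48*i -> [-2.58, -1.1, 0.38, 1.86, 3.34]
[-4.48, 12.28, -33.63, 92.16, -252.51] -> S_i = -4.48*(-2.74)^i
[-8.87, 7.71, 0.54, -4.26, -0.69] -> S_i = Random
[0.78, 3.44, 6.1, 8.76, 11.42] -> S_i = 0.78 + 2.66*i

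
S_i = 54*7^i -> [54, 378, 2646, 18522, 129654]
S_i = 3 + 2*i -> [3, 5, 7, 9, 11]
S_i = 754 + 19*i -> [754, 773, 792, 811, 830]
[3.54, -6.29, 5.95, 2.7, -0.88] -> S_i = Random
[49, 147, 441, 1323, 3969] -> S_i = 49*3^i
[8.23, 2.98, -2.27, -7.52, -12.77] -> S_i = 8.23 + -5.25*i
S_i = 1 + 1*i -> [1, 2, 3, 4, 5]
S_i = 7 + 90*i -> [7, 97, 187, 277, 367]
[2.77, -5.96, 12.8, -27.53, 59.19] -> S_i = 2.77*(-2.15)^i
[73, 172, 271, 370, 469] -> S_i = 73 + 99*i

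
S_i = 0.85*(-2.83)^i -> [0.85, -2.41, 6.81, -19.27, 54.52]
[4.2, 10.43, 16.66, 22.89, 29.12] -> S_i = 4.20 + 6.23*i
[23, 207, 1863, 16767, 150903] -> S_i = 23*9^i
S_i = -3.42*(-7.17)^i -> [-3.42, 24.52, -175.82, 1260.62, -9038.63]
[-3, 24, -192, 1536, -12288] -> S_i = -3*-8^i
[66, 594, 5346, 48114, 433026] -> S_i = 66*9^i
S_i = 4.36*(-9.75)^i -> [4.36, -42.51, 414.47, -4041.11, 39400.79]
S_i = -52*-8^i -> [-52, 416, -3328, 26624, -212992]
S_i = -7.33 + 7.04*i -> [-7.33, -0.29, 6.75, 13.79, 20.83]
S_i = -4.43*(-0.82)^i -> [-4.43, 3.63, -2.98, 2.44, -2.0]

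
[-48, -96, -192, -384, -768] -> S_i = -48*2^i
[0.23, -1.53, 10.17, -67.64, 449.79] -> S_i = 0.23*(-6.65)^i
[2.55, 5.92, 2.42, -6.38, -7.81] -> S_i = Random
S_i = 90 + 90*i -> [90, 180, 270, 360, 450]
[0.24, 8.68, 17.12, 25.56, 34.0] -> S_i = 0.24 + 8.44*i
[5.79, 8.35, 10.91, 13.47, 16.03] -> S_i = 5.79 + 2.56*i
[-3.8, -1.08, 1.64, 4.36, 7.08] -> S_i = -3.80 + 2.72*i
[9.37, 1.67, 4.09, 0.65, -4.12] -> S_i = Random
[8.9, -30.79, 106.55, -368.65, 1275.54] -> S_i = 8.90*(-3.46)^i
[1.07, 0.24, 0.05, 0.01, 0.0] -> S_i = 1.07*0.22^i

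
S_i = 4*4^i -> [4, 16, 64, 256, 1024]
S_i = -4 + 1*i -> [-4, -3, -2, -1, 0]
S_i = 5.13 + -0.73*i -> [5.13, 4.4, 3.67, 2.94, 2.21]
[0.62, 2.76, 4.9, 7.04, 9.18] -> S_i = 0.62 + 2.14*i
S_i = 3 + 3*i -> [3, 6, 9, 12, 15]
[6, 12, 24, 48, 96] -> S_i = 6*2^i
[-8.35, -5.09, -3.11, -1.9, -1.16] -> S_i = -8.35*0.61^i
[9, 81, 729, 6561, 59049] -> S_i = 9*9^i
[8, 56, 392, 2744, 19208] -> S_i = 8*7^i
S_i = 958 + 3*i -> [958, 961, 964, 967, 970]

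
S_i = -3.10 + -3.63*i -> [-3.1, -6.73, -10.36, -13.99, -17.62]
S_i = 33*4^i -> [33, 132, 528, 2112, 8448]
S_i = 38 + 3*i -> [38, 41, 44, 47, 50]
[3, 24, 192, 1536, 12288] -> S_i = 3*8^i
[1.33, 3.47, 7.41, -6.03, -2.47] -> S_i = Random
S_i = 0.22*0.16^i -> [0.22, 0.04, 0.01, 0.0, 0.0]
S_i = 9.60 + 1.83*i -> [9.6, 11.43, 13.26, 15.09, 16.92]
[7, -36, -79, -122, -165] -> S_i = 7 + -43*i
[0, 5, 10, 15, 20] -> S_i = 0 + 5*i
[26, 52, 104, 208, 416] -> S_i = 26*2^i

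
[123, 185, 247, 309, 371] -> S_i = 123 + 62*i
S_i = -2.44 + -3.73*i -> [-2.44, -6.17, -9.9, -13.63, -17.36]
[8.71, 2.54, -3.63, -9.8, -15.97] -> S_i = 8.71 + -6.17*i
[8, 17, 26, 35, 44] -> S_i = 8 + 9*i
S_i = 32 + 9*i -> [32, 41, 50, 59, 68]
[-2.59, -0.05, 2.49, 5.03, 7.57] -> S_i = -2.59 + 2.54*i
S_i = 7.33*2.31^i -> [7.33, 16.93, 39.11, 90.35, 208.71]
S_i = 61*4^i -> [61, 244, 976, 3904, 15616]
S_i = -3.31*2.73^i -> [-3.31, -9.04, -24.67, -67.35, -183.86]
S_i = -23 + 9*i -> [-23, -14, -5, 4, 13]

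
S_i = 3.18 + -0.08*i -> [3.18, 3.1, 3.02, 2.94, 2.86]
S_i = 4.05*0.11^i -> [4.05, 0.45, 0.05, 0.01, 0.0]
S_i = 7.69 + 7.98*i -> [7.69, 15.67, 23.65, 31.63, 39.61]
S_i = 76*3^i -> [76, 228, 684, 2052, 6156]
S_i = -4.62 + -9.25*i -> [-4.62, -13.87, -23.12, -32.37, -41.62]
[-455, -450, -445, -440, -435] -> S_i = -455 + 5*i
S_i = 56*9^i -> [56, 504, 4536, 40824, 367416]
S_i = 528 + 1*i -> [528, 529, 530, 531, 532]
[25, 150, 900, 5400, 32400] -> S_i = 25*6^i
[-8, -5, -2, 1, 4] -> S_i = -8 + 3*i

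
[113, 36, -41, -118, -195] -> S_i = 113 + -77*i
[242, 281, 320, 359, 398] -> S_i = 242 + 39*i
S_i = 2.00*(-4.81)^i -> [2.0, -9.62, 46.27, -222.57, 1070.56]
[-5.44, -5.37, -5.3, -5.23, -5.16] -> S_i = -5.44 + 0.07*i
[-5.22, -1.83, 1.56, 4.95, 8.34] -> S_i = -5.22 + 3.39*i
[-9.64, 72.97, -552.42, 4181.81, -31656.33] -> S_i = -9.64*(-7.57)^i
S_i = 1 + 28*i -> [1, 29, 57, 85, 113]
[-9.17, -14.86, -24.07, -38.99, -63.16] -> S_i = -9.17*1.62^i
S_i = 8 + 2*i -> [8, 10, 12, 14, 16]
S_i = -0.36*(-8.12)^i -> [-0.36, 2.92, -23.74, 192.74, -1565.04]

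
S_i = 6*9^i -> [6, 54, 486, 4374, 39366]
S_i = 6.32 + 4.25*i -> [6.32, 10.57, 14.82, 19.07, 23.32]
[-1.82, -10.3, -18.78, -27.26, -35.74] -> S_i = -1.82 + -8.48*i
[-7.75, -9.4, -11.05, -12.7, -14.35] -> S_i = -7.75 + -1.65*i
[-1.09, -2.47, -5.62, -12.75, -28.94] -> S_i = -1.09*2.27^i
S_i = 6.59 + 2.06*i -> [6.59, 8.65, 10.71, 12.77, 14.83]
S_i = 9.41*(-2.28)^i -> [9.41, -21.45, 48.92, -111.53, 254.29]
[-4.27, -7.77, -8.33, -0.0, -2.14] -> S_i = Random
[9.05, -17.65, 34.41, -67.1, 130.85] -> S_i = 9.05*(-1.95)^i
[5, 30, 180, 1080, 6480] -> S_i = 5*6^i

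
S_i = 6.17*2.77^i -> [6.17, 17.09, 47.34, 131.14, 363.25]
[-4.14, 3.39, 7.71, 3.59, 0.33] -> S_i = Random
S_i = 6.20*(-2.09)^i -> [6.2, -12.96, 27.08, -56.6, 118.3]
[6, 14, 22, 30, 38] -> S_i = 6 + 8*i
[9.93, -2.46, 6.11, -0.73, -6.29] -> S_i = Random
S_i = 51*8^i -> [51, 408, 3264, 26112, 208896]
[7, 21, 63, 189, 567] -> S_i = 7*3^i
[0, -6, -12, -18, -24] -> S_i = 0 + -6*i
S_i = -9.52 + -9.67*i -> [-9.52, -19.19, -28.86, -38.53, -48.2]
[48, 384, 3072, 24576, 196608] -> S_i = 48*8^i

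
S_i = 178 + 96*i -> [178, 274, 370, 466, 562]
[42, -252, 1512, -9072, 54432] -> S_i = 42*-6^i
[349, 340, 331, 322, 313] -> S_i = 349 + -9*i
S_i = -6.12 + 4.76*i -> [-6.12, -1.36, 3.4, 8.16, 12.92]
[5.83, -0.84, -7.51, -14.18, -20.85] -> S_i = 5.83 + -6.67*i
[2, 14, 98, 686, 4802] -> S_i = 2*7^i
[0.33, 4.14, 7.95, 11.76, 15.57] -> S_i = 0.33 + 3.81*i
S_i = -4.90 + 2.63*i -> [-4.9, -2.27, 0.36, 2.99, 5.62]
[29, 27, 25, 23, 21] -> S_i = 29 + -2*i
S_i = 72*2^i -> [72, 144, 288, 576, 1152]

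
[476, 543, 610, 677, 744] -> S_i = 476 + 67*i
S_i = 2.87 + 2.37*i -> [2.87, 5.24, 7.61, 9.98, 12.35]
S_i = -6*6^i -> [-6, -36, -216, -1296, -7776]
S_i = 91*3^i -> [91, 273, 819, 2457, 7371]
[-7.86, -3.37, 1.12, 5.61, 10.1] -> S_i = -7.86 + 4.49*i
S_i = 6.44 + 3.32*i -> [6.44, 9.76, 13.08, 16.4, 19.72]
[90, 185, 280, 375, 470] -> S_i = 90 + 95*i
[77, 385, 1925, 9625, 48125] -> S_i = 77*5^i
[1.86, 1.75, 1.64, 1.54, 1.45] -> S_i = 1.86*0.94^i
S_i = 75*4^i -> [75, 300, 1200, 4800, 19200]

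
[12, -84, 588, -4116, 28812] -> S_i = 12*-7^i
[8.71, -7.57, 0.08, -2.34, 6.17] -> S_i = Random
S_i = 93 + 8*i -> [93, 101, 109, 117, 125]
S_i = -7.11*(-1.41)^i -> [-7.11, 10.03, -14.14, 19.93, -28.1]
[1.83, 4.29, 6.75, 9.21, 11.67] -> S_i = 1.83 + 2.46*i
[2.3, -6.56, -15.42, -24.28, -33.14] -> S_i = 2.30 + -8.86*i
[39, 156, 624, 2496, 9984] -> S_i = 39*4^i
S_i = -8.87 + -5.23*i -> [-8.87, -14.1, -19.33, -24.56, -29.79]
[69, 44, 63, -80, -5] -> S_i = Random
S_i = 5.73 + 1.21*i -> [5.73, 6.94, 8.15, 9.36, 10.57]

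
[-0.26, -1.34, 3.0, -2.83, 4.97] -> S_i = Random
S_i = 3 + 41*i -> [3, 44, 85, 126, 167]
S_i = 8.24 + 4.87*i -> [8.24, 13.11, 17.98, 22.85, 27.72]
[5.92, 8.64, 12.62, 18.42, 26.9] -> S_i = 5.92*1.46^i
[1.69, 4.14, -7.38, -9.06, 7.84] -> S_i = Random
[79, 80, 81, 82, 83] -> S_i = 79 + 1*i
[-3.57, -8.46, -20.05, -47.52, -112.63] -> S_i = -3.57*2.37^i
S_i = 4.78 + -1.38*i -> [4.78, 3.4, 2.02, 0.64, -0.74]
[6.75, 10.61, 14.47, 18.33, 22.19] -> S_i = 6.75 + 3.86*i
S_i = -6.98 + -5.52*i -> [-6.98, -12.5, -18.02, -23.54, -29.06]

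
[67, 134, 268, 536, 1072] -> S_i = 67*2^i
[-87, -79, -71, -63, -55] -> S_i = -87 + 8*i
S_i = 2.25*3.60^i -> [2.25, 8.1, 29.16, 104.98, 377.91]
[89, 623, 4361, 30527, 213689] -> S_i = 89*7^i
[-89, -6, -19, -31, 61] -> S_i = Random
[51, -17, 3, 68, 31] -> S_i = Random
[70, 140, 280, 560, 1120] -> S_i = 70*2^i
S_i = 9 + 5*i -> [9, 14, 19, 24, 29]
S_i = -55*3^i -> [-55, -165, -495, -1485, -4455]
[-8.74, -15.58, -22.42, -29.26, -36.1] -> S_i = -8.74 + -6.84*i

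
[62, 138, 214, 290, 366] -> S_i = 62 + 76*i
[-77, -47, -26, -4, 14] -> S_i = Random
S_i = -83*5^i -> [-83, -415, -2075, -10375, -51875]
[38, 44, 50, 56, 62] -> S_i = 38 + 6*i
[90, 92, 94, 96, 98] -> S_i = 90 + 2*i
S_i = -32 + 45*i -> [-32, 13, 58, 103, 148]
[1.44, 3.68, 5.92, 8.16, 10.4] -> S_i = 1.44 + 2.24*i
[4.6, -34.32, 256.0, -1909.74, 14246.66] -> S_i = 4.60*(-7.46)^i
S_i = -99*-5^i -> [-99, 495, -2475, 12375, -61875]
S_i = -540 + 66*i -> [-540, -474, -408, -342, -276]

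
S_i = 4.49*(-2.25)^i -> [4.49, -10.1, 22.73, -51.14, 115.07]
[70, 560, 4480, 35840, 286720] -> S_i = 70*8^i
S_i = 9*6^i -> [9, 54, 324, 1944, 11664]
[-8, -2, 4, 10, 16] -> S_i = -8 + 6*i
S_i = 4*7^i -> [4, 28, 196, 1372, 9604]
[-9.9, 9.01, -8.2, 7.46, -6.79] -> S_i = -9.90*(-0.91)^i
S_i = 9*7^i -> [9, 63, 441, 3087, 21609]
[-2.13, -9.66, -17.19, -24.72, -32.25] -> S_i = -2.13 + -7.53*i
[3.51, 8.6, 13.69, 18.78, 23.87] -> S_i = 3.51 + 5.09*i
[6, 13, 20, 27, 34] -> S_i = 6 + 7*i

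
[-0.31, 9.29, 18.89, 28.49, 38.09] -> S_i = -0.31 + 9.60*i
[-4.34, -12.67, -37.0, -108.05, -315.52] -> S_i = -4.34*2.92^i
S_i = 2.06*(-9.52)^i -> [2.06, -19.61, 186.7, -1777.37, 16920.57]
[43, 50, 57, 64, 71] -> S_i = 43 + 7*i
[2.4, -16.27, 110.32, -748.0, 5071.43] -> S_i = 2.40*(-6.78)^i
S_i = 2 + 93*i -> [2, 95, 188, 281, 374]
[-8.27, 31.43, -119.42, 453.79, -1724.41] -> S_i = -8.27*(-3.80)^i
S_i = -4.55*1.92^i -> [-4.55, -8.74, -16.77, -32.2, -61.83]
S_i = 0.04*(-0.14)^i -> [0.04, -0.01, 0.0, -0.0, 0.0]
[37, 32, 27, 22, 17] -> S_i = 37 + -5*i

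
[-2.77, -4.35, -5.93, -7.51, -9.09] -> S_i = -2.77 + -1.58*i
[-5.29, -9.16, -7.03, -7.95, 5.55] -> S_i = Random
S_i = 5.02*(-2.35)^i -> [5.02, -11.8, 27.72, -65.15, 153.1]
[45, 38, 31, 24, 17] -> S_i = 45 + -7*i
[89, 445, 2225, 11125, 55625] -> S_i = 89*5^i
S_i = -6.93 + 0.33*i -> [-6.93, -6.6, -6.27, -5.94, -5.61]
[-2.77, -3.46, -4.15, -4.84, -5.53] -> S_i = -2.77 + -0.69*i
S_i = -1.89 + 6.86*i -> [-1.89, 4.97, 11.83, 18.69, 25.55]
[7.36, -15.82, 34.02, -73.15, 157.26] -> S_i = 7.36*(-2.15)^i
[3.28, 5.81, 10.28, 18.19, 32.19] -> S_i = 3.28*1.77^i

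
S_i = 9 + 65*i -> [9, 74, 139, 204, 269]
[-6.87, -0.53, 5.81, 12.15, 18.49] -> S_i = -6.87 + 6.34*i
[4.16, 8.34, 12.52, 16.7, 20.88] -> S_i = 4.16 + 4.18*i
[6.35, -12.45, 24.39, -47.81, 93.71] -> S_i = 6.35*(-1.96)^i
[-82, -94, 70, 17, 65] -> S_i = Random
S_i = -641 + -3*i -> [-641, -644, -647, -650, -653]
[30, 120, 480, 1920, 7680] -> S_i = 30*4^i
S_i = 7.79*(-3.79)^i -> [7.79, -29.52, 111.9, -424.09, 1607.29]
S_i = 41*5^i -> [41, 205, 1025, 5125, 25625]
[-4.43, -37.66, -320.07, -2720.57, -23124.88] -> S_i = -4.43*8.50^i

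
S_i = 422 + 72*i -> [422, 494, 566, 638, 710]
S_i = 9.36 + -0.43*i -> [9.36, 8.93, 8.5, 8.07, 7.64]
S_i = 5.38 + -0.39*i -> [5.38, 4.99, 4.6, 4.21, 3.82]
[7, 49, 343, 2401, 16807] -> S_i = 7*7^i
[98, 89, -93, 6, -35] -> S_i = Random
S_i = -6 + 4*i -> [-6, -2, 2, 6, 10]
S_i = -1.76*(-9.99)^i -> [-1.76, 17.58, -175.65, 1754.73, -17529.71]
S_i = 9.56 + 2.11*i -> [9.56, 11.67, 13.78, 15.89, 18.0]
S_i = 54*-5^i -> [54, -270, 1350, -6750, 33750]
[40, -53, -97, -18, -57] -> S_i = Random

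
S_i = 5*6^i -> [5, 30, 180, 1080, 6480]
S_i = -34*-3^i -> [-34, 102, -306, 918, -2754]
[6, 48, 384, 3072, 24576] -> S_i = 6*8^i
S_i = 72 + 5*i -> [72, 77, 82, 87, 92]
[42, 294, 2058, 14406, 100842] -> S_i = 42*7^i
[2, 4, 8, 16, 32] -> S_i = 2*2^i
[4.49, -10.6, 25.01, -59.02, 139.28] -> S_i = 4.49*(-2.36)^i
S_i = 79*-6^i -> [79, -474, 2844, -17064, 102384]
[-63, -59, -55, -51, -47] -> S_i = -63 + 4*i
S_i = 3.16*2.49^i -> [3.16, 7.87, 19.59, 48.78, 121.47]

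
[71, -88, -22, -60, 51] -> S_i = Random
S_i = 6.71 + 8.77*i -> [6.71, 15.48, 24.25, 33.02, 41.79]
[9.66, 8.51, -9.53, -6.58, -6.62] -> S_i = Random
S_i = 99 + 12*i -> [99, 111, 123, 135, 147]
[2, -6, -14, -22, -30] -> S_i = 2 + -8*i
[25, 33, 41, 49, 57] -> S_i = 25 + 8*i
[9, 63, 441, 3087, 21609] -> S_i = 9*7^i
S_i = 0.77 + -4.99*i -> [0.77, -4.22, -9.21, -14.2, -19.19]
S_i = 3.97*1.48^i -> [3.97, 5.88, 8.7, 12.87, 19.05]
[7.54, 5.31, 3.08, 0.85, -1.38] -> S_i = 7.54 + -2.23*i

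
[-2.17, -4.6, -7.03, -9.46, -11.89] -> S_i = -2.17 + -2.43*i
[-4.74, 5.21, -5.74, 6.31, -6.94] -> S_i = -4.74*(-1.10)^i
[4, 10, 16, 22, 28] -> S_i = 4 + 6*i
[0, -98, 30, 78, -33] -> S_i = Random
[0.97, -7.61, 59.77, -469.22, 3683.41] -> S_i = 0.97*(-7.85)^i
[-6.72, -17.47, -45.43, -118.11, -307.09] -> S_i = -6.72*2.60^i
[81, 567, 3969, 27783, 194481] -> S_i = 81*7^i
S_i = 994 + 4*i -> [994, 998, 1002, 1006, 1010]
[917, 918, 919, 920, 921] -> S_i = 917 + 1*i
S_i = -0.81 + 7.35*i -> [-0.81, 6.54, 13.89, 21.24, 28.59]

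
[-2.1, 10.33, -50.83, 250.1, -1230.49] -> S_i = -2.10*(-4.92)^i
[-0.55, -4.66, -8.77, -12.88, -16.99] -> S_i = -0.55 + -4.11*i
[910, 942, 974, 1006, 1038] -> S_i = 910 + 32*i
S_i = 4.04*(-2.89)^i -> [4.04, -11.68, 33.74, -97.52, 281.82]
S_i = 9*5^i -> [9, 45, 225, 1125, 5625]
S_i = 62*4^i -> [62, 248, 992, 3968, 15872]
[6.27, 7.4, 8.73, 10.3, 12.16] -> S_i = 6.27*1.18^i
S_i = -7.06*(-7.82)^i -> [-7.06, 55.21, -431.74, 3376.18, -26401.69]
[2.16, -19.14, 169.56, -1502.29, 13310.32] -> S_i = 2.16*(-8.86)^i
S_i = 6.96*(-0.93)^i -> [6.96, -6.47, 6.02, -5.6, 5.21]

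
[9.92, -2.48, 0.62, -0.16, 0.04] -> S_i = 9.92*(-0.25)^i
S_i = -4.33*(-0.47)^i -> [-4.33, 2.04, -0.96, 0.45, -0.21]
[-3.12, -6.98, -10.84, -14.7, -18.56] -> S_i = -3.12 + -3.86*i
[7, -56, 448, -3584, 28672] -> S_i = 7*-8^i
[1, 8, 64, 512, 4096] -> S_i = 1*8^i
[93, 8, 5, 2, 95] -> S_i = Random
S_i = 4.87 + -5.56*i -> [4.87, -0.69, -6.25, -11.81, -17.37]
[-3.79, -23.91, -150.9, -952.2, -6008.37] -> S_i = -3.79*6.31^i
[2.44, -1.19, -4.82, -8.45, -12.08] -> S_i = 2.44 + -3.63*i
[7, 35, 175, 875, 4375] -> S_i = 7*5^i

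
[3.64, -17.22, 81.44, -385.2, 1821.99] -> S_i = 3.64*(-4.73)^i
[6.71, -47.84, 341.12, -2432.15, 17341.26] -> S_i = 6.71*(-7.13)^i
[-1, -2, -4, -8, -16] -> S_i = -1*2^i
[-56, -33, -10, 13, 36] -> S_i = -56 + 23*i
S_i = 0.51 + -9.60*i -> [0.51, -9.09, -18.69, -28.29, -37.89]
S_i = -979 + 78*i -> [-979, -901, -823, -745, -667]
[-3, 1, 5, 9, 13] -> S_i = -3 + 4*i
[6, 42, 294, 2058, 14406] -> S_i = 6*7^i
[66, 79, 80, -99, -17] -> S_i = Random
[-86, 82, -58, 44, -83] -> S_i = Random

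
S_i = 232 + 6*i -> [232, 238, 244, 250, 256]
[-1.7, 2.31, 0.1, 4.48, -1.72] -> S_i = Random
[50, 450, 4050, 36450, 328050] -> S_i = 50*9^i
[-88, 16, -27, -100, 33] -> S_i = Random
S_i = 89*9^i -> [89, 801, 7209, 64881, 583929]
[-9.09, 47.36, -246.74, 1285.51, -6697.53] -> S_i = -9.09*(-5.21)^i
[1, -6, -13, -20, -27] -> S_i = 1 + -7*i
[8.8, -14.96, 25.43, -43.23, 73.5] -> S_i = 8.80*(-1.70)^i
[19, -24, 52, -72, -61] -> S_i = Random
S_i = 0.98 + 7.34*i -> [0.98, 8.32, 15.66, 23.0, 30.34]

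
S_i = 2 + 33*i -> [2, 35, 68, 101, 134]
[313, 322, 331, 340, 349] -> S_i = 313 + 9*i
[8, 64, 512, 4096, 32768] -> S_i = 8*8^i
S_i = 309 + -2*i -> [309, 307, 305, 303, 301]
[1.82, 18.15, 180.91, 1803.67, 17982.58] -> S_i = 1.82*9.97^i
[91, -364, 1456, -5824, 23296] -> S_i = 91*-4^i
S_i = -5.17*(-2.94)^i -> [-5.17, 15.2, -44.69, 131.38, -386.26]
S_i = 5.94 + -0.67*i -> [5.94, 5.27, 4.6, 3.93, 3.26]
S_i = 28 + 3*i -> [28, 31, 34, 37, 40]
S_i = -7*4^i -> [-7, -28, -112, -448, -1792]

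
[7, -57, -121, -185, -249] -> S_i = 7 + -64*i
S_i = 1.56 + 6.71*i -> [1.56, 8.27, 14.98, 21.69, 28.4]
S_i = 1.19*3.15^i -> [1.19, 3.75, 11.81, 37.19, 117.16]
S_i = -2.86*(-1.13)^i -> [-2.86, 3.23, -3.65, 4.13, -4.66]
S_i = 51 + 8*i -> [51, 59, 67, 75, 83]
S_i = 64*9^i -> [64, 576, 5184, 46656, 419904]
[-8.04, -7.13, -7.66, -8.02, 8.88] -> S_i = Random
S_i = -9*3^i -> [-9, -27, -81, -243, -729]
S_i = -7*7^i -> [-7, -49, -343, -2401, -16807]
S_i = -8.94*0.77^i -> [-8.94, -6.88, -5.3, -4.08, -3.14]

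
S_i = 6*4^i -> [6, 24, 96, 384, 1536]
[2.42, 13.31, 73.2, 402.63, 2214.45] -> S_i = 2.42*5.50^i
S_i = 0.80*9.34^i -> [0.8, 7.47, 69.79, 651.82, 6088.04]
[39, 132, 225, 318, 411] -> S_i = 39 + 93*i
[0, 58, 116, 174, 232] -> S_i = 0 + 58*i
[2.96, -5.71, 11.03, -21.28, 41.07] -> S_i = 2.96*(-1.93)^i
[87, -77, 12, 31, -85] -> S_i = Random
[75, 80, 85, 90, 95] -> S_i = 75 + 5*i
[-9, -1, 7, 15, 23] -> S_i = -9 + 8*i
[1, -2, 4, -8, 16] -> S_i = 1*-2^i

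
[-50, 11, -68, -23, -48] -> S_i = Random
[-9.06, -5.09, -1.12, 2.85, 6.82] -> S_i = -9.06 + 3.97*i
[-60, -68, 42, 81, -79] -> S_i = Random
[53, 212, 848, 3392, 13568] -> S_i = 53*4^i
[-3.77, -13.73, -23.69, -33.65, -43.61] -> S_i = -3.77 + -9.96*i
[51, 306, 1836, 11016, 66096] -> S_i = 51*6^i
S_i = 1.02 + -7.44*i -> [1.02, -6.42, -13.86, -21.3, -28.74]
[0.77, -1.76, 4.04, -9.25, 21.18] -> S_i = 0.77*(-2.29)^i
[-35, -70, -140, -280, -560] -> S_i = -35*2^i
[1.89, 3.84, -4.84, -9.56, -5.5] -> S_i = Random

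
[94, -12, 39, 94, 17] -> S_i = Random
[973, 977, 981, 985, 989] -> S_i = 973 + 4*i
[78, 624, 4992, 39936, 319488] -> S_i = 78*8^i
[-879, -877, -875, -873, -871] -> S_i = -879 + 2*i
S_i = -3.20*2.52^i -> [-3.2, -8.06, -20.32, -51.21, -129.05]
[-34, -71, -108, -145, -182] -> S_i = -34 + -37*i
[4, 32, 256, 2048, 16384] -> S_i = 4*8^i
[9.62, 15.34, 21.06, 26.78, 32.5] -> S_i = 9.62 + 5.72*i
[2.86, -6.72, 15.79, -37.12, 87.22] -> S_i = 2.86*(-2.35)^i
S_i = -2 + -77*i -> [-2, -79, -156, -233, -310]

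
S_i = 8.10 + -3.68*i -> [8.1, 4.42, 0.74, -2.94, -6.62]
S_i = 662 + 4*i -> [662, 666, 670, 674, 678]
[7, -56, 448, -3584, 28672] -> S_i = 7*-8^i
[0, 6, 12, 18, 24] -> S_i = 0 + 6*i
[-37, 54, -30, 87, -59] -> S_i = Random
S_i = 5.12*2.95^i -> [5.12, 15.1, 44.56, 131.44, 387.76]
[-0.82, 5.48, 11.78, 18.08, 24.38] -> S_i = -0.82 + 6.30*i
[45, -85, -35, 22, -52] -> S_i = Random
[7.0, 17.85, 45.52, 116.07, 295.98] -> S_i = 7.00*2.55^i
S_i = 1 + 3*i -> [1, 4, 7, 10, 13]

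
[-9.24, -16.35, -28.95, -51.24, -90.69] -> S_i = -9.24*1.77^i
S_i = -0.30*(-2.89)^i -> [-0.3, 0.87, -2.51, 7.24, -20.93]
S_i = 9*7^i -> [9, 63, 441, 3087, 21609]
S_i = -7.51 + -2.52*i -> [-7.51, -10.03, -12.55, -15.07, -17.59]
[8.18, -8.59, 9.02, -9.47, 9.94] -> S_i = 8.18*(-1.05)^i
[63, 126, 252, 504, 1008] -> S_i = 63*2^i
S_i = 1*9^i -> [1, 9, 81, 729, 6561]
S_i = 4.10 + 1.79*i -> [4.1, 5.89, 7.68, 9.47, 11.26]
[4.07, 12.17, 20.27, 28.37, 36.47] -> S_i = 4.07 + 8.10*i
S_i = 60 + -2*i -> [60, 58, 56, 54, 52]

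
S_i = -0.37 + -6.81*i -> [-0.37, -7.18, -13.99, -20.8, -27.61]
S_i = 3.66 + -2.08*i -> [3.66, 1.58, -0.5, -2.58, -4.66]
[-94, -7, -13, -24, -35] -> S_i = Random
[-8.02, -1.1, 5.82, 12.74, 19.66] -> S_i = -8.02 + 6.92*i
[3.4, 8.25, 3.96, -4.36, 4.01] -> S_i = Random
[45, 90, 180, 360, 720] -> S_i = 45*2^i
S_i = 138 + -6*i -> [138, 132, 126, 120, 114]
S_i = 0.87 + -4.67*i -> [0.87, -3.8, -8.47, -13.14, -17.81]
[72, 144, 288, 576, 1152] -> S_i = 72*2^i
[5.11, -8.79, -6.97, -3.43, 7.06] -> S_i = Random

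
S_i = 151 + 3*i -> [151, 154, 157, 160, 163]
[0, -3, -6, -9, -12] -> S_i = 0 + -3*i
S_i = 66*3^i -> [66, 198, 594, 1782, 5346]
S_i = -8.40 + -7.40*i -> [-8.4, -15.8, -23.2, -30.6, -38.0]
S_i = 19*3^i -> [19, 57, 171, 513, 1539]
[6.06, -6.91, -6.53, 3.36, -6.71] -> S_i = Random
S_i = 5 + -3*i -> [5, 2, -1, -4, -7]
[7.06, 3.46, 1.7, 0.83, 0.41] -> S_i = 7.06*0.49^i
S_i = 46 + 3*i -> [46, 49, 52, 55, 58]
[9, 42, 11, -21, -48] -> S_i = Random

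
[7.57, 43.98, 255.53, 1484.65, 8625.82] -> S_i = 7.57*5.81^i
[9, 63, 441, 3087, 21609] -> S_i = 9*7^i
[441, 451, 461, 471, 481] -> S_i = 441 + 10*i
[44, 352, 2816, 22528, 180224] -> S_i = 44*8^i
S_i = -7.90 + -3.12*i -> [-7.9, -11.02, -14.14, -17.26, -20.38]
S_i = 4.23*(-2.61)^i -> [4.23, -11.04, 28.82, -75.21, 196.29]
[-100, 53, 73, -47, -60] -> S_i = Random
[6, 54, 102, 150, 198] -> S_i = 6 + 48*i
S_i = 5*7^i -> [5, 35, 245, 1715, 12005]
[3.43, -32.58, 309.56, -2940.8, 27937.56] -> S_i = 3.43*(-9.50)^i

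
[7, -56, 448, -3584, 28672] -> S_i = 7*-8^i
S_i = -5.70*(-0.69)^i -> [-5.7, 3.93, -2.71, 1.87, -1.29]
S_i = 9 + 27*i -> [9, 36, 63, 90, 117]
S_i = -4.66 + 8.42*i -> [-4.66, 3.76, 12.18, 20.6, 29.02]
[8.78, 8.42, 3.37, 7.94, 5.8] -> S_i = Random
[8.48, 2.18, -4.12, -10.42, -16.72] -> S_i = 8.48 + -6.30*i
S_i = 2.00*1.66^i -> [2.0, 3.32, 5.51, 9.15, 15.19]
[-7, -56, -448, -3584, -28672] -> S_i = -7*8^i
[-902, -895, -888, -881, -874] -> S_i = -902 + 7*i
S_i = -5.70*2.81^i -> [-5.7, -16.02, -45.01, -126.47, -355.39]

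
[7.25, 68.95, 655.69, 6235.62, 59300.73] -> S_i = 7.25*9.51^i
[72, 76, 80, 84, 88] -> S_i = 72 + 4*i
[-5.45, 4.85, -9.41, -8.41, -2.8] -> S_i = Random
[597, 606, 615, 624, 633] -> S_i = 597 + 9*i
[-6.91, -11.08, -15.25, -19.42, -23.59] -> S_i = -6.91 + -4.17*i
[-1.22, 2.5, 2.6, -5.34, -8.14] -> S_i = Random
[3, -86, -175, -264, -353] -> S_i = 3 + -89*i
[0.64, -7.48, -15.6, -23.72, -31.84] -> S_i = 0.64 + -8.12*i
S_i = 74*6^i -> [74, 444, 2664, 15984, 95904]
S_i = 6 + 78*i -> [6, 84, 162, 240, 318]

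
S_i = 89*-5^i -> [89, -445, 2225, -11125, 55625]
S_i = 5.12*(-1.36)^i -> [5.12, -6.96, 9.47, -12.88, 17.52]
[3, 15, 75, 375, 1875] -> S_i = 3*5^i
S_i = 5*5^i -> [5, 25, 125, 625, 3125]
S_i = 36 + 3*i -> [36, 39, 42, 45, 48]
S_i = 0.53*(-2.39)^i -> [0.53, -1.27, 3.03, -7.24, 17.29]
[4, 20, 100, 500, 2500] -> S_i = 4*5^i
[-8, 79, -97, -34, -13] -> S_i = Random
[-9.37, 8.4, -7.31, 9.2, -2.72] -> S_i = Random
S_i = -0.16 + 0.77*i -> [-0.16, 0.61, 1.38, 2.15, 2.92]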